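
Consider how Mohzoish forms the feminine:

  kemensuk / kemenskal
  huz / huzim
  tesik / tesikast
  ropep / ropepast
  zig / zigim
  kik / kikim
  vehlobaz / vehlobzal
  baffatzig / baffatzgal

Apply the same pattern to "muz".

muzim

kik and tesik both end in -k yet inflect differently (kikim, tesikast), so the final letter is not what conditions the rule; the number of vowels is.
"muz" has 1 vowel. The stems with 1 vowel (zig → zigim, kik → kikim, huz → huzim) add -im.
So muz → muzim.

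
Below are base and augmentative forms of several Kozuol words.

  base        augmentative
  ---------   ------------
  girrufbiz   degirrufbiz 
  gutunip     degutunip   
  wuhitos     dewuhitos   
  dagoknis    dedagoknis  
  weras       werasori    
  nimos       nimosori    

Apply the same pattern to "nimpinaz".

denimpinaz

wuhitos and weras both end in -s yet inflect differently (dewuhitos, werasori), so the final letter is not what conditions the rule; the number of vowels is.
"nimpinaz" has 3 vowels. The stems with 3 vowels (girrufbiz → degirrufbiz, gutunip → degutunip, wuhitos → dewuhitos) add the prefix de-.
The other pattern: stems with 2 vowels add -ori.
So nimpinaz → denimpinaz.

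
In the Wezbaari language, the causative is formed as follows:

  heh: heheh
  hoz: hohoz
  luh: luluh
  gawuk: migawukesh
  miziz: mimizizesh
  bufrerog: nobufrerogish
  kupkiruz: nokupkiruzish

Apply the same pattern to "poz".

popoz

"poz" has 1 vowel. The stems with 1 vowel (heh → heheh, hoz → hohoz, luh → luluh) repeat the first consonant+vowel as a prefix.
The other patterns: stems with 2 vowels add mi- … -esh around the stem; stems with 3 vowels add no- … -ish around the stem.
So poz → popoz.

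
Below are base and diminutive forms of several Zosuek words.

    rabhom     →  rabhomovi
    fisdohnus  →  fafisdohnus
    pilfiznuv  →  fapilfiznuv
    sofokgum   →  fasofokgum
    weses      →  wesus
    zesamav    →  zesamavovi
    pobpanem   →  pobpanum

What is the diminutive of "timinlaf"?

timinlafovi

sofokgum and pobpanem both end in -m yet inflect differently (fasofokgum, pobpanum), so the final letter is not what conditions the rule; the last vowel is.
"timinlaf" has last vowel 'a'. The one such stem in the data (zesamav → zesamavovi) adds -ovi, so the same rule applies.
The other patterns: stems whose last vowel is 'u' add the prefix fa-; stems whose last vowel is 'e' change the last vowel to 'u'.
So timinlaf → timinlafovi.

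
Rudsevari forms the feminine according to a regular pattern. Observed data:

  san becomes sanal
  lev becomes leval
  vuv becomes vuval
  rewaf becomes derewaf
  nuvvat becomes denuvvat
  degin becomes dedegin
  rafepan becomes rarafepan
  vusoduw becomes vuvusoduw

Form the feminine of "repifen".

rerepifen

san and degin both end in -n yet inflect differently (sanal, dedegin), so the final letter is not what conditions the rule; the number of vowels is.
"repifen" has 3 vowels. The stems with 3 vowels (rafepan → rarafepan, vusoduw → vuvusoduw) repeat the first consonant+vowel as a prefix.
So repifen → rerepifen.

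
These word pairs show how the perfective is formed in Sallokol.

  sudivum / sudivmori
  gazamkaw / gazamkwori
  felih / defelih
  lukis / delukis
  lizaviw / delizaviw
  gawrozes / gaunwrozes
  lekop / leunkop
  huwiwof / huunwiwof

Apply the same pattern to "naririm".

gazamkaw and lizaviw both end in -w yet inflect differently (gazamkwori, delizaviw), so the final letter is not what conditions the rule; the last vowel is.
"naririm" has last vowel 'i'. The stems whose last vowel is 'i' (felih → defelih, lukis → delukis, lizaviw → delizaviw) add the prefix de-.
The other patterns: stems whose last vowel is 'a' or 'u' delete the last vowel and add -ori; stems whose last vowel is 'e' or 'o' insert -un- after the first vowel.
So naririm → denaririm.

denaririm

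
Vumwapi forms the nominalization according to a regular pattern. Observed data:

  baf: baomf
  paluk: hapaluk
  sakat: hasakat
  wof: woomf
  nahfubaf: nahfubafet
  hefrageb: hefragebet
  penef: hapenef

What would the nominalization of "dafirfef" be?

baf and penef both end in -f yet inflect differently (baomf, hapenef), so the final letter is not what conditions the rule; the number of vowels is.
"dafirfef" has 3 vowels. The stems with 3 vowels (nahfubaf → nahfubafet, hefrageb → hefragebet) add -et.
So dafirfef → dafirfefet.

dafirfefet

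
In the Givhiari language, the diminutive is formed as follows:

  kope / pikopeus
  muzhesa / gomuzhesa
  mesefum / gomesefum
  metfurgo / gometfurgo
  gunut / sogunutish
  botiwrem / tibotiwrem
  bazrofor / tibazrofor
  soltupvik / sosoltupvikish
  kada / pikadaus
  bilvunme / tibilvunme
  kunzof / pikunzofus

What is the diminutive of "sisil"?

"sisil" begins with s-. The one such stem in the data (soltupvik → sosoltupvikish) adds so- … -ish around the stem, so the same rule applies.
The other patterns: stems beginning with m- add the prefix go-; stems beginning with b- add the prefix ti-; stems beginning with k- add pi- … -us around the stem.
So sisil → sosisilish.

sosisilish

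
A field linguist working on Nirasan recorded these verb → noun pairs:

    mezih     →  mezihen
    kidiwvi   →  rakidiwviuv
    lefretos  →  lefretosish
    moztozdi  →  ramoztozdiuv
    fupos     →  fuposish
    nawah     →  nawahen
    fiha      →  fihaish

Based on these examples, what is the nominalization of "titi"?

"titi" ends in -i. The stems ending in -i (kidiwvi → rakidiwviuv, moztozdi → ramoztozdiuv) add ra- … -uv around the stem.
The other patterns: stems ending in -h add -en; stems ending in -a or -s add -ish.
So titi → ratitiuv.

ratitiuv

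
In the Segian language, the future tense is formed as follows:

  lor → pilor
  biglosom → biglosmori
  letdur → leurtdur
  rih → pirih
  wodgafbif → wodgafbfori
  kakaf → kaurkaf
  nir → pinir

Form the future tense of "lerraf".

leurrraf

lor and letdur both end in -r yet inflect differently (pilor, leurtdur), so the final letter is not what conditions the rule; the number of vowels is.
"lerraf" has 2 vowels. The stems with 2 vowels (letdur → leurtdur, kakaf → kaurkaf) insert -ur- after the first vowel.
The other patterns: stems with 1 vowel add the prefix pi-; stems with 3 vowels delete the last vowel and add -ori.
So lerraf → leurrraf.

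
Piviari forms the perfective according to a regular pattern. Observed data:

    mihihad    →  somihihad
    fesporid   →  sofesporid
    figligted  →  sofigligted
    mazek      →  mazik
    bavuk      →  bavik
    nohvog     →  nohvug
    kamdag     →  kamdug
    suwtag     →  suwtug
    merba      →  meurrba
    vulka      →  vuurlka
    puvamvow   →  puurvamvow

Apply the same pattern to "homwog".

figligted and mazek both have last vowel 'e' yet inflect differently (sofigligted, mazik), so the last vowel is not what conditions the rule; the final letter is.
"homwog" ends in -g. The stems ending in -g (nohvog → nohvug, kamdag → kamdug, suwtag → suwtug) change the last vowel to 'u'.
So homwog → homwug.

homwug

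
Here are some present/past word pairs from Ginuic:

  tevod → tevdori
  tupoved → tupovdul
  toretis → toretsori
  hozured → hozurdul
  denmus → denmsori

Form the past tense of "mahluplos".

mahluplsori

"mahluplos" has last vowel 'o'. The one such stem in the data (tevod → tevdori) deletes the last vowel and adds -ori (as do denmus, toretis), so the same rule applies.
The other pattern: stems whose last vowel is 'e' delete the last vowel and add -ul.
So mahluplos → mahluplsori.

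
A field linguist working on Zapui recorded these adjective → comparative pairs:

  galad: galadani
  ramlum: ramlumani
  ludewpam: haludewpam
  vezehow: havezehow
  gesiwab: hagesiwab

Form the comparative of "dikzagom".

hadikzagom

ramlum and ludewpam both end in -m yet inflect differently (ramlumani, haludewpam), so the final letter is not what conditions the rule; the number of vowels is.
"dikzagom" has 3 vowels. The stems with 3 vowels (ludewpam → haludewpam, vezehow → havezehow, gesiwab → hagesiwab) add the prefix ha-.
The other pattern: stems with 2 vowels add -ani.
So dikzagom → hadikzagom.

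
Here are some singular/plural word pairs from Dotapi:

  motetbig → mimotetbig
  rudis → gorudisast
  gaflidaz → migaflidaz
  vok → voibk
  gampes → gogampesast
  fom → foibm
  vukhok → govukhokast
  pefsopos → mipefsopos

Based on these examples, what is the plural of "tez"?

"tez" has 1 vowel. The stems with 1 vowel (fom → foibm, vok → voibk) insert -ib- after the first vowel.
So tez → teibz.

teibz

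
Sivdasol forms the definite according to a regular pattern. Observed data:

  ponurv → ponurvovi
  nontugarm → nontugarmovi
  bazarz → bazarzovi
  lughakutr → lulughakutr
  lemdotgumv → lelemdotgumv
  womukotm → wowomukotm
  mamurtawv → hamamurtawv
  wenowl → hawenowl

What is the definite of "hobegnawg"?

hahobegnawg

ponurv and lemdotgumv both end in -v yet inflect differently (ponurvovi, lelemdotgumv), so the final letter is not what conditions the rule; the second-to-last letter is.
"hobegnawg" has second-to-last letter 'w'. The stems whose second-to-last letter is 'w' (mamurtawv → hamamurtawv, wenowl → hawenowl) add the prefix ha-.
So hobegnawg → hahobegnawg.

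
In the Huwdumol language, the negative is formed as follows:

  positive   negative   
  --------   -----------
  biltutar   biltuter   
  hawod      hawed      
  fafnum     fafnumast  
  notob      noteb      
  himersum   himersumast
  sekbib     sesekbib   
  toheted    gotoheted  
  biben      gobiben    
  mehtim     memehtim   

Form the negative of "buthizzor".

buthizzer

"buthizzor" has last vowel 'o'. The stems whose last vowel is 'o' (notob → noteb, hawod → hawed) change the last vowel to 'e'.
The other patterns: stems whose last vowel is 'e' add the prefix go-; stems whose last vowel is 'i' repeat the first consonant+vowel as a prefix; stems whose last vowel is 'u' add -ast.
So buthizzor → buthizzer.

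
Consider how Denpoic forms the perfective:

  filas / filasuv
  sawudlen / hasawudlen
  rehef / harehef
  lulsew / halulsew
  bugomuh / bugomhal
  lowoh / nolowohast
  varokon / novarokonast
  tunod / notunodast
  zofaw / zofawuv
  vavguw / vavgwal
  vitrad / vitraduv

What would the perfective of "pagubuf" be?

"pagubuf" has last vowel 'u'. The stems whose last vowel is 'u' (vavguw → vavgwal, bugomuh → bugomhal) delete the last vowel and add -al.
So pagubuf → pagubfal.

pagubfal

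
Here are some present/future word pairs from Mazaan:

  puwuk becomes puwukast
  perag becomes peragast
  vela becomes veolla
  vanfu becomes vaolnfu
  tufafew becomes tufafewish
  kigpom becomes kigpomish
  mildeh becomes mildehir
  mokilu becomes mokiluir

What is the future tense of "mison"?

misonir

vanfu and mokilu both end in -u yet inflect differently (vaolnfu, mokiluir), so the final letter is not what conditions the rule; the first letter is.
"mison" begins with m-. The stems beginning with m- (mildeh → mildehir, mokilu → mokiluir) add -ir.
The other patterns: stems beginning with p- add -ast; stems beginning with v- insert -ol- after the first vowel; stems beginning with k- or t- add -ish.
So mison → misonir.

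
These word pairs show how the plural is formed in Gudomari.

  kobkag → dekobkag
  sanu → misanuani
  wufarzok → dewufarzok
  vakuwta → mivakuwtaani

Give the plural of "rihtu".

vakuwta and kobkag both have last vowel 'a' yet inflect differently (mivakuwtaani, dekobkag), so the last vowel is not what conditions the rule; whether the stem ends in a vowel or a consonant is.
"rihtu" ends in a vowel. The stems ending in a vowel (vakuwta → mivakuwtaani, sanu → misanuani) add mi- … -ani around the stem.
The other pattern: stems ending in a consonant add the prefix de-.
So rihtu → mirihtuani.

mirihtuani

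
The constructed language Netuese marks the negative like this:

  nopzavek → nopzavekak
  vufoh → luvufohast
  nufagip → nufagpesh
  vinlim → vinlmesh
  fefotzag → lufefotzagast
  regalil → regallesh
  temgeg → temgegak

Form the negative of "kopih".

kophesh

fefotzag and temgeg both end in -g yet inflect differently (lufefotzagast, temgegak), so the final letter is not what conditions the rule; the last vowel is.
"kopih" has last vowel 'i'. The stems whose last vowel is 'i' (nufagip → nufagpesh, vinlim → vinlmesh, regalil → regallesh) delete the last vowel and add -esh.
So kopih → kophesh.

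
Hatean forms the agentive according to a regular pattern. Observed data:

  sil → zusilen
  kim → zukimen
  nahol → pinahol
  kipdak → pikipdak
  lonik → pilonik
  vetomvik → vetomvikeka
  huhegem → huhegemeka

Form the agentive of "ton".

zutonen

sil and nahol both end in -l yet inflect differently (zusilen, pinahol), so the final letter is not what conditions the rule; the number of vowels is.
"ton" has 1 vowel. The stems with 1 vowel (sil → zusilen, kim → zukimen) add zu- … -en around the stem.
So ton → zutonen.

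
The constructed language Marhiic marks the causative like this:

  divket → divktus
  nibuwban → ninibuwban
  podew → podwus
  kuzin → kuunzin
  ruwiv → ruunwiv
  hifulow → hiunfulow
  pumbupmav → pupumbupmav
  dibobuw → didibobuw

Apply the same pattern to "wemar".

wewemar

"wemar" has last vowel 'a'. The stems whose last vowel is 'a' (nibuwban → ninibuwban, pumbupmav → pupumbupmav) repeat the first consonant+vowel as a prefix.
The other patterns: stems whose last vowel is 'i' or 'o' insert -un- after the first vowel; stems whose last vowel is 'e' delete the last vowel and add -us.
So wemar → wewemar.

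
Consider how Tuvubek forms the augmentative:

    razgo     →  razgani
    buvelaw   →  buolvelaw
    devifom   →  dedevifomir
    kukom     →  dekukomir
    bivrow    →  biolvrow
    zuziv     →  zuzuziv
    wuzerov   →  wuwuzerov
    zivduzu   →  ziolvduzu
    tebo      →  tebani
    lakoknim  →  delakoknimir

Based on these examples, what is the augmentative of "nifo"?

"nifo" ends in -o. The stems ending in -o (tebo → tebani, razgo → razgani) drop the final letter and add -ani.
The other patterns: stems ending in -v repeat the first consonant+vowel as a prefix; stems ending in -m add de- … -ir around the stem; stems ending in -u or -w insert -ol- after the first vowel.
So nifo → nifani.

nifani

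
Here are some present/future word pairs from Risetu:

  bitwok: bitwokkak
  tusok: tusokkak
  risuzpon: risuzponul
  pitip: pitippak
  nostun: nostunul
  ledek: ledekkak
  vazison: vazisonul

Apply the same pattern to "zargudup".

zarguduppak

"zargudup" ends in -p. The one such stem in the data (pitip → pitippak) doubles the final consonant and adds -ak (as do tusok, bitwok), so the same rule applies.
The other pattern: stems ending in -n add -ul.
So zargudup → zarguduppak.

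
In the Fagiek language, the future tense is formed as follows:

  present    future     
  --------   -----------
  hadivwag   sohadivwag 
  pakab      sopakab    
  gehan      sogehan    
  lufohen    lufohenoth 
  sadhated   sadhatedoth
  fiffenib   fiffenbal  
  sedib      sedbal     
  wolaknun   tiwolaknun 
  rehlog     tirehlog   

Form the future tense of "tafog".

"tafog" has last vowel 'o'. The one such stem in the data (rehlog → tirehlog) adds the prefix ti-, so the same rule applies.
So tafog → titafog.

titafog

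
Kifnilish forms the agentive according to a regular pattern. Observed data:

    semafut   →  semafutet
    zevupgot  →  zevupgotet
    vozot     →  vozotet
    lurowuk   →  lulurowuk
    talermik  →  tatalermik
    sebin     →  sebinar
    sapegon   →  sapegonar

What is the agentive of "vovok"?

vovovok

semafut and lurowuk both have last vowel 'u' yet inflect differently (semafutet, lulurowuk), so the last vowel is not what conditions the rule; the final letter is.
"vovok" ends in -k. The stems ending in -k (lurowuk → lulurowuk, talermik → tatalermik) repeat the first consonant+vowel as a prefix.
So vovok → vovovok.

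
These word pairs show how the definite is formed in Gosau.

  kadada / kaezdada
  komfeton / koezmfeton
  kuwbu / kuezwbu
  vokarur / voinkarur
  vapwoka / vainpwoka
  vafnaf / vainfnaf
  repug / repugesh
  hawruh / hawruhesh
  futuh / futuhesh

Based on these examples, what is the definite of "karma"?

"karma" begins with k-. The stems beginning with k- (kadada → kaezdada, komfeton → koezmfeton, kuwbu → kuezwbu) insert -ez- after the first vowel.
So karma → kaezrma.

kaezrma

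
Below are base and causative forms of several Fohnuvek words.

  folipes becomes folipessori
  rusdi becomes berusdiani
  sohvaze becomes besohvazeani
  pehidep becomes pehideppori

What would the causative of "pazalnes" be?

pazalnessori

sohvaze and folipes both have last vowel 'e' yet inflect differently (besohvazeani, folipessori), so the last vowel is not what conditions the rule; whether the stem ends in a vowel or a consonant is.
"pazalnes" ends in a consonant. The stems ending in a consonant (folipes → folipessori, pehidep → pehideppori) double the final consonant and add -ori.
The other pattern: stems ending in a vowel add be- … -ani around the stem.
So pazalnes → pazalnessori.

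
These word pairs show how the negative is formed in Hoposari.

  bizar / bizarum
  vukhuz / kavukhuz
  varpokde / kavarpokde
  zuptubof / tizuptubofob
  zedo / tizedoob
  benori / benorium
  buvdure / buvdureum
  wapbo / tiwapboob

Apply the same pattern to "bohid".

"bohid" begins with b-. The stems beginning with b- (buvdure → buvdureum, bizar → bizarum, benori → benorium) add -um.
So bohid → bohidum.

bohidum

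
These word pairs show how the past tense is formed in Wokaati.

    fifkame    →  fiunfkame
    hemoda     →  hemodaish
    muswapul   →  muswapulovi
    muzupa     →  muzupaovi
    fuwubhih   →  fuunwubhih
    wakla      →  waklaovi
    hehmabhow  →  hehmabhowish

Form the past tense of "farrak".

"farrak" begins with f-. The stems beginning with f- (fifkame → fiunfkame, fuwubhih → fuunwubhih) insert -un- after the first vowel.
The other patterns: stems beginning with h- add -ish; stems beginning with m- or w- add -ovi.
So farrak → faunrrak.

faunrrak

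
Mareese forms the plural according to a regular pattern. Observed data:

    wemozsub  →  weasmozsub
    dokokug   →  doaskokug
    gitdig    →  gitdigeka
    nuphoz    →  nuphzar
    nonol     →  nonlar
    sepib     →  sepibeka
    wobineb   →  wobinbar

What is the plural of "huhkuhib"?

sepib and wemozsub both end in -b yet inflect differently (sepibeka, weasmozsub), so the final letter is not what conditions the rule; the last vowel is.
"huhkuhib" has last vowel 'i'. The stems whose last vowel is 'i' (gitdig → gitdigeka, sepib → sepibeka) add -eka.
So huhkuhib → huhkuhibeka.

huhkuhibeka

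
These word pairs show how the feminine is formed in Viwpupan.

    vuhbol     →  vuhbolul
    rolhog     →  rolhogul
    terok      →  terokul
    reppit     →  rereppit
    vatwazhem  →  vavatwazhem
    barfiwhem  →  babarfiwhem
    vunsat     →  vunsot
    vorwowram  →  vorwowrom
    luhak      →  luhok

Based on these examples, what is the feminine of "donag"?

reppit and vunsat both end in -t yet inflect differently (rereppit, vunsot), so the final letter is not what conditions the rule; the last vowel is.
"donag" has last vowel 'a'. The stems whose last vowel is 'a' (vunsat → vunsot, vorwowram → vorwowrom, luhak → luhok) change the last vowel to 'o'.
The other patterns: stems whose last vowel is 'o' add -ul; stems whose last vowel is 'e' or 'i' repeat the first consonant+vowel as a prefix.
So donag → donog.

donog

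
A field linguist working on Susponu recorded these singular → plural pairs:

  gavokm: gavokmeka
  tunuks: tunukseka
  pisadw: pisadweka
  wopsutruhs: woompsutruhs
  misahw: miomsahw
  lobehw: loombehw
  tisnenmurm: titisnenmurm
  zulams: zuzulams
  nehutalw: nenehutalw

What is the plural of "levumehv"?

"levumehv" has second-to-last letter 'h'. The stems whose second-to-last letter is 'h' (wopsutruhs → woompsutruhs, misahw → miomsahw, lobehw → loombehw) insert -om- after the first vowel.
The other patterns: stems whose second-to-last letter is 'd' or 'k' add -eka; stems whose second-to-last letter is 'l', 'm' or 'r' repeat the first consonant+vowel as a prefix.
So levumehv → leomvumehv.

leomvumehv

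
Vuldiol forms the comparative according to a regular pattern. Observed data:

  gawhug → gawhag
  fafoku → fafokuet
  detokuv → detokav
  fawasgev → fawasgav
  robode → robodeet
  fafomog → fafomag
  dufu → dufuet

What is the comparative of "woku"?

fawasgev and robode both have last vowel 'e' yet inflect differently (fawasgav, robodeet), so the last vowel is not what conditions the rule; whether the stem ends in a vowel or a consonant is.
"woku" ends in a vowel. The stems ending in a vowel (robode → robodeet, fafoku → fafokuet, dufu → dufuet) add -et.
The other pattern: stems ending in a consonant change the last vowel to 'a'.
So woku → wokuet.

wokuet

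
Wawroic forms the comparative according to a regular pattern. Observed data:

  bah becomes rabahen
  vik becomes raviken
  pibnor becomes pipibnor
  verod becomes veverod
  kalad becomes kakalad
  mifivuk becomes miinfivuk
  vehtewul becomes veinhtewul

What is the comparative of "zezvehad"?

zeinzvehad

vik and mifivuk both end in -k yet inflect differently (raviken, miinfivuk), so the final letter is not what conditions the rule; the number of vowels is.
"zezvehad" has 3 vowels. The stems with 3 vowels (mifivuk → miinfivuk, vehtewul → veinhtewul) insert -in- after the first vowel.
The other patterns: stems with 1 vowel add ra- … -en around the stem; stems with 2 vowels repeat the first consonant+vowel as a prefix.
So zezvehad → zeinzvehad.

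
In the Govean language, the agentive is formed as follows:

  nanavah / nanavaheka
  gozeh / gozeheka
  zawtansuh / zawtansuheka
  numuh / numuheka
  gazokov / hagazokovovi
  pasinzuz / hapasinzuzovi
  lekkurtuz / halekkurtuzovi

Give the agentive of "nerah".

zawtansuh and pasinzuz both have last vowel 'u' yet inflect differently (zawtansuheka, hapasinzuzovi), so the last vowel is not what conditions the rule; the final letter is.
"nerah" ends in -h. The stems ending in -h (nanavah → nanavaheka, gozeh → gozeheka, zawtansuh → zawtansuheka) add -eka.
The other pattern: stems ending in -v or -z add ha- … -ovi around the stem.
So nerah → neraheka.

neraheka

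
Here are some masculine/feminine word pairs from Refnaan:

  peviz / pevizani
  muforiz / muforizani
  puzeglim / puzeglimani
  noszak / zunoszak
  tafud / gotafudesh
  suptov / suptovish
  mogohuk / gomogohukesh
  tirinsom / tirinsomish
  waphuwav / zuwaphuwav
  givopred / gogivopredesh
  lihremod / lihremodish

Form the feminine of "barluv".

suptov and waphuwav both end in -v yet inflect differently (suptovish, zuwaphuwav), so the final letter is not what conditions the rule; the last vowel is.
"barluv" has last vowel 'u'. The stems whose last vowel is 'u' (mogohuk → gomogohukesh, tafud → gotafudesh) add go- … -esh around the stem.
So barluv → gobarluvesh.

gobarluvesh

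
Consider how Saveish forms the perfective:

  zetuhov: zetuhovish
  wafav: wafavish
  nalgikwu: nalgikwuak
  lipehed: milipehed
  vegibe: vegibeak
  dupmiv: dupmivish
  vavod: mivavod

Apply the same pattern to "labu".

"labu" ends in -u. The one such stem in the data (nalgikwu → nalgikwuak) adds -ak, so the same rule applies.
So labu → labuak.

labuak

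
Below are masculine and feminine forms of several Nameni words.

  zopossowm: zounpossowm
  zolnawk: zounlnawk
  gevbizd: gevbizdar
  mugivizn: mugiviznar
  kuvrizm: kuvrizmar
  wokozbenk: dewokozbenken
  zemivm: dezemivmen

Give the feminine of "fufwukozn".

"fufwukozn" has second-to-last letter 'z'. The stems whose second-to-last letter is 'z' (gevbizd → gevbizdar, mugivizn → mugiviznar, kuvrizm → kuvrizmar) add -ar.
The other patterns: stems whose second-to-last letter is 'w' insert -un- after the first vowel; stems whose second-to-last letter is 'n' or 'v' add de- … -en around the stem.
So fufwukozn → fufwukoznar.

fufwukoznar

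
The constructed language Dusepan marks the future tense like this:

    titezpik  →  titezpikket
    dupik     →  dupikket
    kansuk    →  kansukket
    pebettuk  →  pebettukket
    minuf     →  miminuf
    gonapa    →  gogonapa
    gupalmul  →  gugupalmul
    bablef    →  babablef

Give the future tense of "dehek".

dehekket

kansuk and minuf both have last vowel 'u' yet inflect differently (kansukket, miminuf), so the last vowel is not what conditions the rule; the final letter is.
"dehek" ends in -k. The stems ending in -k (titezpik → titezpikket, dupik → dupikket, kansuk → kansukket) double the final consonant and add -et.
The other pattern: stems ending in -a, -f or -l repeat the first consonant+vowel as a prefix.
So dehek → dehekket.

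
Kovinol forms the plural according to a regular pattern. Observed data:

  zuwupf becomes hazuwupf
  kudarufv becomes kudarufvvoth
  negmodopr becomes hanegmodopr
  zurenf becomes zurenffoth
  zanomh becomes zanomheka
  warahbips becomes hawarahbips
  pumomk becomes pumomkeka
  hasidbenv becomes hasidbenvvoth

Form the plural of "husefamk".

"husefamk" has second-to-last letter 'm'. The stems whose second-to-last letter is 'm' (zanomh → zanomheka, pumomk → pumomkeka) add -eka.
The other patterns: stems whose second-to-last letter is 'p' add the prefix ha-; stems whose second-to-last letter is 'f' or 'n' double the final consonant and add -oth.
So husefamk → husefamkeka.

husefamkeka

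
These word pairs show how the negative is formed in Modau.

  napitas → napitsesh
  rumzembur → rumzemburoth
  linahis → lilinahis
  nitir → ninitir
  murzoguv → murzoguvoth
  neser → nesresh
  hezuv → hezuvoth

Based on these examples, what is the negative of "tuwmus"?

tuwmusoth

"tuwmus" has last vowel 'u'. The stems whose last vowel is 'u' (murzoguv → murzoguvoth, hezuv → hezuvoth, rumzembur → rumzemburoth) add -oth.
The other patterns: stems whose last vowel is 'i' repeat the first consonant+vowel as a prefix; stems whose last vowel is 'a' or 'e' delete the last vowel and add -esh.
So tuwmus → tuwmusoth.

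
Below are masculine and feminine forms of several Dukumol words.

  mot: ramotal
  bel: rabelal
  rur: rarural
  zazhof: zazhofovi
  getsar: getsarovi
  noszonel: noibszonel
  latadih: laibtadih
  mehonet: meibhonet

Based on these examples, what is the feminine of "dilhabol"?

rur and getsar both end in -r yet inflect differently (rarural, getsarovi), so the final letter is not what conditions the rule; the number of vowels is.
"dilhabol" has 3 vowels. The stems with 3 vowels (noszonel → noibszonel, latadih → laibtadih, mehonet → meibhonet) insert -ib- after the first vowel.
So dilhabol → diiblhabol.

diiblhabol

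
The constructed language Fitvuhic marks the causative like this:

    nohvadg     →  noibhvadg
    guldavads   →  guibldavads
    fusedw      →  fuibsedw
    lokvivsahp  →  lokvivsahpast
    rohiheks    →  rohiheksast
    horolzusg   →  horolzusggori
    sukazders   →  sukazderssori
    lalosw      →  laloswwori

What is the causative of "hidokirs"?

"hidokirs" has second-to-last letter 'r'. The one such stem in the data (sukazders → sukazderssori) doubles the final consonant and adds -ori (as do horolzusg, lalosw), so the same rule applies.
The other patterns: stems whose second-to-last letter is 'd' insert -ib- after the first vowel; stems whose second-to-last letter is 'h' or 'k' add -ast.
So hidokirs → hidokirssori.

hidokirssori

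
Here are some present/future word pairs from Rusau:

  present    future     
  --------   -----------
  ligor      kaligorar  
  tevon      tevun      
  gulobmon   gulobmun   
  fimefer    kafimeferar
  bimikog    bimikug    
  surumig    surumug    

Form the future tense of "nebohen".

nebohun

tevon and ligor both have last vowel 'o' yet inflect differently (tevun, kaligorar), so the last vowel is not what conditions the rule; the final letter is.
"nebohen" ends in -n. The stems ending in -n (tevon → tevun, gulobmon → gulobmun) change the last vowel to 'u'.
The other pattern: stems ending in -r add ka- … -ar around the stem.
So nebohen → nebohun.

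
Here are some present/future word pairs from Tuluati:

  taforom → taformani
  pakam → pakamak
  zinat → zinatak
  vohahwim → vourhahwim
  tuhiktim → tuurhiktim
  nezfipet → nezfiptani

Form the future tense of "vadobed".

vohahwim and pakam both end in -m yet inflect differently (vourhahwim, pakamak), so the final letter is not what conditions the rule; the last vowel is.
"vadobed" has last vowel 'e'. The one such stem in the data (nezfipet → nezfiptani) deletes the last vowel and adds -ani (as does taforom), so the same rule applies.
So vadobed → vadobdani.

vadobdani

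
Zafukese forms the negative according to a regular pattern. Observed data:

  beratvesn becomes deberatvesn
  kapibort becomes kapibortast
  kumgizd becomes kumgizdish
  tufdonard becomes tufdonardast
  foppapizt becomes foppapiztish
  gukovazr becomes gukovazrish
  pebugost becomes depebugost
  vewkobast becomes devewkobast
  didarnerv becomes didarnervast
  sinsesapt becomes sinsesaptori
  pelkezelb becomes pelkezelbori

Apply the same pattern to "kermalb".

"kermalb" has second-to-last letter 'l'. The one such stem in the data (pelkezelb → pelkezelbori) adds -ori, so the same rule applies.
So kermalb → kermalbori.

kermalbori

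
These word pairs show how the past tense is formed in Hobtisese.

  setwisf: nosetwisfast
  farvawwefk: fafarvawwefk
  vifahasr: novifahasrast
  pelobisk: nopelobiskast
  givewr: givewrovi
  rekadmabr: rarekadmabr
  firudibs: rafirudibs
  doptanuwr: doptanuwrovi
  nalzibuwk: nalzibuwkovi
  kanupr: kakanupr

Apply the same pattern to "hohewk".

hohewkovi

vifahasr and rekadmabr both end in -r yet inflect differently (novifahasrast, rarekadmabr), so the final letter is not what conditions the rule; the second-to-last letter is.
"hohewk" has second-to-last letter 'w'. The stems whose second-to-last letter is 'w' (givewr → givewrovi, nalzibuwk → nalzibuwkovi, doptanuwr → doptanuwrovi) add -ovi.
So hohewk → hohewkovi.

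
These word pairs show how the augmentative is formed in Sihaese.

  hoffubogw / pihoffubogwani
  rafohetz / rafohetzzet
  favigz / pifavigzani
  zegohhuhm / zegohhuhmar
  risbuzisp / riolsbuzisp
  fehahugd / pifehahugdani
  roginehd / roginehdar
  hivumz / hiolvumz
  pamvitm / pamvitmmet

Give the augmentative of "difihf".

fehahugd and roginehd both end in -d yet inflect differently (pifehahugdani, roginehdar), so the final letter is not what conditions the rule; the second-to-last letter is.
"difihf" has second-to-last letter 'h'. The stems whose second-to-last letter is 'h' (roginehd → roginehdar, zegohhuhm → zegohhuhmar) add -ar.
So difihf → difihfar.

difihfar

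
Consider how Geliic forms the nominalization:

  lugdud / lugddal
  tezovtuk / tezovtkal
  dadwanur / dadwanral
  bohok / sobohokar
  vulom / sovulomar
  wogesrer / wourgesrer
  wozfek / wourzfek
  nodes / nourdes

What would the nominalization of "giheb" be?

giurheb

"giheb" has last vowel 'e'. The stems whose last vowel is 'e' (wogesrer → wourgesrer, wozfek → wourzfek, nodes → nourdes) insert -ur- after the first vowel.
The other patterns: stems whose last vowel is 'u' delete the last vowel and add -al; stems whose last vowel is 'o' add so- … -ar around the stem.
So giheb → giurheb.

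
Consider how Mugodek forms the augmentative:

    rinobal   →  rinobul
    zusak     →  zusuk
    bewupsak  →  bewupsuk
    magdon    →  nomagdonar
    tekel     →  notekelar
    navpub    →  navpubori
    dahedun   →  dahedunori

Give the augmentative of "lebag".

"lebag" has last vowel 'a'. The stems whose last vowel is 'a' (rinobal → rinobul, zusak → zusuk, bewupsak → bewupsuk) change the last vowel to 'u'.
So lebag → lebug.

lebug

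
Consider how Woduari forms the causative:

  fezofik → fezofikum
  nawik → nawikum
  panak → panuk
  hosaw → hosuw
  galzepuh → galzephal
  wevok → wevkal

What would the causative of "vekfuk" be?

vekfkal

fezofik and panak both end in -k yet inflect differently (fezofikum, panuk), so the final letter is not what conditions the rule; the last vowel is.
"vekfuk" has last vowel 'u'. The one such stem in the data (galzepuh → galzephal) deletes the last vowel and adds -al (as does wevok), so the same rule applies.
So vekfuk → vekfkal.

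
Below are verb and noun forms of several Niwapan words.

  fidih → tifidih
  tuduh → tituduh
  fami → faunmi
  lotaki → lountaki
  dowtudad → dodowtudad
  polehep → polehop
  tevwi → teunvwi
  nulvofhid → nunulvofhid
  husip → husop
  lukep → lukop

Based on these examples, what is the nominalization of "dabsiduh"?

lotaki and fidih both have last vowel 'i' yet inflect differently (lountaki, tifidih), so the last vowel is not what conditions the rule; the final letter is.
"dabsiduh" ends in -h. The stems ending in -h (tuduh → tituduh, fidih → tifidih) add the prefix ti-.
The other patterns: stems ending in -i insert -un- after the first vowel; stems ending in -p change the last vowel to 'o'; stems ending in -d repeat the first consonant+vowel as a prefix.
So dabsiduh → tidabsiduh.

tidabsiduh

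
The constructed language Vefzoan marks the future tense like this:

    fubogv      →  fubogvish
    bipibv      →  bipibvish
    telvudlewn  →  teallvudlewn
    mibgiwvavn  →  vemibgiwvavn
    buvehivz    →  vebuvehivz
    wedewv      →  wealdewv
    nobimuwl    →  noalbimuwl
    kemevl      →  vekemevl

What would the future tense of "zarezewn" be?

zaalrezewn

"zarezewn" has second-to-last letter 'w'. The stems whose second-to-last letter is 'w' (wedewv → wealdewv, nobimuwl → noalbimuwl, telvudlewn → teallvudlewn) insert -al- after the first vowel.
The other patterns: stems whose second-to-last letter is 'v' add the prefix ve-; stems whose second-to-last letter is 'b' or 'g' add -ish.
So zarezewn → zaalrezewn.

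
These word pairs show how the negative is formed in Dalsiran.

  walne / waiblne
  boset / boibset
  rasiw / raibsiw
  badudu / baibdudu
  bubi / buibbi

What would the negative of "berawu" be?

Every pair shown (walne → waiblne, boset → boibset, rasiw → raibsiw, …) follows the same rule: insert -ib- after the first vowel.
So berawu → beibrawu.

beibrawu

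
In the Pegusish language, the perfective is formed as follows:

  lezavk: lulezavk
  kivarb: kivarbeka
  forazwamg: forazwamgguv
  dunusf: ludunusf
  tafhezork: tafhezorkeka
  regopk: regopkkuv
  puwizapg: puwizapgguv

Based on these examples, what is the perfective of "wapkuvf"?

regopk and tafhezork both end in -k yet inflect differently (regopkkuv, tafhezorkeka), so the final letter is not what conditions the rule; the second-to-last letter is.
"wapkuvf" has second-to-last letter 'v'. The one such stem in the data (lezavk → lulezavk) adds the prefix lu-, so the same rule applies.
The other patterns: stems whose second-to-last letter is 'm' or 'p' double the final consonant and add -uv; stems whose second-to-last letter is 'r' add -eka.
So wapkuvf → luwapkuvf.

luwapkuvf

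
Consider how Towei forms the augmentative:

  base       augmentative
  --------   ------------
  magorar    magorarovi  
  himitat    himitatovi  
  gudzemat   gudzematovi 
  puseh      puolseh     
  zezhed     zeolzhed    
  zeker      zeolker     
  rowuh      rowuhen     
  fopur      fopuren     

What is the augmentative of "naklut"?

nakluten

magorar and zeker both end in -r yet inflect differently (magorarovi, zeolker), so the final letter is not what conditions the rule; the last vowel is.
"naklut" has last vowel 'u'. The stems whose last vowel is 'u' (rowuh → rowuhen, fopur → fopuren) add -en.
The other patterns: stems whose last vowel is 'a' add -ovi; stems whose last vowel is 'e' insert -ol- after the first vowel.
So naklut → nakluten.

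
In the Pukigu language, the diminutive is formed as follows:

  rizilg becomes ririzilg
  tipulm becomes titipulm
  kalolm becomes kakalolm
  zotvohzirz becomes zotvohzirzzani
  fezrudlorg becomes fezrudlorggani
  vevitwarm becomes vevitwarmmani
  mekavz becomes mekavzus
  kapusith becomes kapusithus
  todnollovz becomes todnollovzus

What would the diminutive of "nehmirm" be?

nehmirmmani

"nehmirm" has second-to-last letter 'r'. The stems whose second-to-last letter is 'r' (zotvohzirz → zotvohzirzzani, fezrudlorg → fezrudlorggani, vevitwarm → vevitwarmmani) double the final consonant and add -ani.
The other patterns: stems whose second-to-last letter is 'l' repeat the first consonant+vowel as a prefix; stems whose second-to-last letter is 't' or 'v' add -us.
So nehmirm → nehmirmmani.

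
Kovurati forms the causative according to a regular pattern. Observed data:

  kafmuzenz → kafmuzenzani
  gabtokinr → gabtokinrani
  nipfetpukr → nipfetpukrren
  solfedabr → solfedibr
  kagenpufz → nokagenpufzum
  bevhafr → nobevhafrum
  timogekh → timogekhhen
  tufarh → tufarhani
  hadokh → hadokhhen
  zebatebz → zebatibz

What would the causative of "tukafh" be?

solfedabr and nipfetpukr both end in -r yet inflect differently (solfedibr, nipfetpukrren), so the final letter is not what conditions the rule; the second-to-last letter is.
"tukafh" has second-to-last letter 'f'. The stems whose second-to-last letter is 'f' (bevhafr → nobevhafrum, kagenpufz → nokagenpufzum) add no- … -um around the stem.
So tukafh → notukafhum.

notukafhum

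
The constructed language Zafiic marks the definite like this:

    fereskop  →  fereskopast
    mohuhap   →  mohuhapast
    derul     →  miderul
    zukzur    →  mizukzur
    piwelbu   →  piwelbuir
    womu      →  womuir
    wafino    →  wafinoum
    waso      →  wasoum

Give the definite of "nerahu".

derul and piwelbu both have last vowel 'u' yet inflect differently (miderul, piwelbuir), so the last vowel is not what conditions the rule; the final letter is.
"nerahu" ends in -u. The stems ending in -u (piwelbu → piwelbuir, womu → womuir) add -ir.
The other patterns: stems ending in -p add -ast; stems ending in -l or -r add the prefix mi-; stems ending in -o add -um.
So nerahu → nerahuir.

nerahuir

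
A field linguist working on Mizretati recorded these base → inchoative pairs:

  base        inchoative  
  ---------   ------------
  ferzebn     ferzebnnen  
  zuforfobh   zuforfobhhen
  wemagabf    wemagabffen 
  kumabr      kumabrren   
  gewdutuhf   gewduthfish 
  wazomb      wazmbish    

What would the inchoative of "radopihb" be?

radophbish

"radopihb" has second-to-last letter 'h'. The one such stem in the data (gewdutuhf → gewduthfish) deletes the last vowel and adds -ish (as does wazomb), so the same rule applies.
So radopihb → radophbish.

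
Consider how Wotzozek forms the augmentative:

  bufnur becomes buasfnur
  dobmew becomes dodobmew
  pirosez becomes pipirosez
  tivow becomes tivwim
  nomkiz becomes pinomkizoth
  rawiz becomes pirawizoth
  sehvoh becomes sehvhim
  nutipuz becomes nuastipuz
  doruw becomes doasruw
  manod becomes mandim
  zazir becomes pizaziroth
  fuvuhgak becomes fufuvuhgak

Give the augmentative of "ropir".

piropiroth

zazir and bufnur both end in -r yet inflect differently (pizaziroth, buasfnur), so the final letter is not what conditions the rule; the last vowel is.
"ropir" has last vowel 'i'. The stems whose last vowel is 'i' (rawiz → pirawizoth, zazir → pizaziroth, nomkiz → pinomkizoth) add pi- … -oth around the stem.
The other patterns: stems whose last vowel is 'o' delete the last vowel and add -im; stems whose last vowel is 'u' insert -as- after the first vowel; stems whose last vowel is 'a' or 'e' repeat the first consonant+vowel as a prefix.
So ropir → piropiroth.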